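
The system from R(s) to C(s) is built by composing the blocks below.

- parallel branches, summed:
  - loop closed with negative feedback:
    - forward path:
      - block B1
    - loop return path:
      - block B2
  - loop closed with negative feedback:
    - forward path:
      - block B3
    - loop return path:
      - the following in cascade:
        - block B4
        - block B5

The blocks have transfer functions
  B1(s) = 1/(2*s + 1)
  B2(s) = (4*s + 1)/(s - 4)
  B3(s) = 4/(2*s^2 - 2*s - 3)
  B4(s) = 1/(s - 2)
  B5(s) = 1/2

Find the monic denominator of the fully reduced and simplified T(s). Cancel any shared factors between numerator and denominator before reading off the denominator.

[1] close the feedback loop around B1, B2 = (s - 4)/(2*s^2 - 3*s - 3)
[2] combine B4, B5 in series = 1/(2*s - 4)
[3] apply the feedback formula to B3, (B4*B5) = (4*s - 8)/(2*s^3 - 6*s^2 + s + 8)
[4] sum the parallel branches [B1/(1+B1*B2)], [B3/(1+B3*(B4*B5))] = (2*s^4 - 6*s^3 - 3*s^2 + 16*s - 8)/(4*s^5 - 18*s^4 + 14*s^3 + 31*s^2 - 27*s - 24)
The result of step 4 is T(s) in lowest terms. Its denominator has leading coefficient 4; dividing the denominator through by 4 makes it monic.

Answer: s^5 - 9*s^4/2 + 7*s^3/2 + 31*s^2/4 - 27*s/4 - 6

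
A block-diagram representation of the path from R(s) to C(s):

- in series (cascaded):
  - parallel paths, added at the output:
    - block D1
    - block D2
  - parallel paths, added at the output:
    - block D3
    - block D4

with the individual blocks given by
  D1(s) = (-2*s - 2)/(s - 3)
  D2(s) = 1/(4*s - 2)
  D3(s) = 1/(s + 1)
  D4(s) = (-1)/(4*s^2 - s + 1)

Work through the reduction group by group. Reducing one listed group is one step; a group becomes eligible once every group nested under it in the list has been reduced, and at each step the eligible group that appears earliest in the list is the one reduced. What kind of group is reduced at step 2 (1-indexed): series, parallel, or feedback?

The answer is parallel.

Reasoning:
Step 1. sum the parallel branches D1, D2
Step 2. reduce the parallel group D3, D4
Step 3. series reduction of (D1+D2), (D3+D4)
The group at step 2 is a parallel group.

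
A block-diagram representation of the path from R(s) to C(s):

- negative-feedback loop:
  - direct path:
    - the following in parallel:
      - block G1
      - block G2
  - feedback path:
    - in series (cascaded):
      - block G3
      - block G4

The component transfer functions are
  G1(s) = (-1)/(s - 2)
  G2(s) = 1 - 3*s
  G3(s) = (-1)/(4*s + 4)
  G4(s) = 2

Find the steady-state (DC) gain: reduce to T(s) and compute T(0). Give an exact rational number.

Step 1: add G1, G2 (parallel): (-3*s^2 + 7*s - 3)/(s - 2)
Step 2: reduce the series chain G3, G4: (-1)/(2*s + 2)
Step 3: collapse the loop ((G1+G2) forward, (G3*G4) return): (-6*s^3 + 8*s^2 + 8*s - 6)/(5*s^2 - 9*s - 1)
Evaluating the step-3 result (the overall T(s)) at s = 0 gives T(0) = -6/(-1) = 6.

Final answer: 6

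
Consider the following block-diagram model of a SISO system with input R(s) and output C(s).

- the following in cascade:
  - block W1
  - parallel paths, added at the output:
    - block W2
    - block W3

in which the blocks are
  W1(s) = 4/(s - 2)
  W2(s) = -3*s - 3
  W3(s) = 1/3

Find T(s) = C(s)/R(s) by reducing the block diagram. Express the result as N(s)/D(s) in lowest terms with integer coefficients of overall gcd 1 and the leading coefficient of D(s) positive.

The answer is (-36*s - 32)/(3*s - 6).

Reasoning:
(1) parallel reduction of W2, W3: -3*s - 8/3
(2) reduce the series chain W1, (W2+W3) - this is the overall T(s), already in the required normalized form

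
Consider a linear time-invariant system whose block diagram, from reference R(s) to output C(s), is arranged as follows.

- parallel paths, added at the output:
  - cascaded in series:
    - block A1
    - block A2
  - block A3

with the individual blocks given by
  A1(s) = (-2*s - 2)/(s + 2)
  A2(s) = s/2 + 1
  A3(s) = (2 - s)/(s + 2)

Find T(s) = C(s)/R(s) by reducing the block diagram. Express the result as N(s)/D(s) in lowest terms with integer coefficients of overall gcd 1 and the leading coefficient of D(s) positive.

First reduce the diagram to T(s).

[1] series reduction of A1, A2 = -s - 1
[2] parallel reduction of (A1*A2), A3 - this is the overall T(s), already in the required normalized form

Answer: (-s^2 - 4*s)/(s + 2)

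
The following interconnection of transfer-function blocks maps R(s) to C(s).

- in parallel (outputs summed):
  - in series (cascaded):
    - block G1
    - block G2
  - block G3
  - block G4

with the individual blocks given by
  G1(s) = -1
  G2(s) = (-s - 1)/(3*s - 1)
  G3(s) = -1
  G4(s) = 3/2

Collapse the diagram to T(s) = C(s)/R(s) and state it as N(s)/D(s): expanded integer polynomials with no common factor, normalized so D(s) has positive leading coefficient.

(1) multiply G1, G2 (series) -> (s + 1)/(3*s - 1)
(2) sum the parallel branches (G1*G2), G3, G4; the result is T(s) itself (integer coefficients, no common factor, positive leading denominator coefficient)

Therefore the answer is (5*s + 1)/(6*s - 2).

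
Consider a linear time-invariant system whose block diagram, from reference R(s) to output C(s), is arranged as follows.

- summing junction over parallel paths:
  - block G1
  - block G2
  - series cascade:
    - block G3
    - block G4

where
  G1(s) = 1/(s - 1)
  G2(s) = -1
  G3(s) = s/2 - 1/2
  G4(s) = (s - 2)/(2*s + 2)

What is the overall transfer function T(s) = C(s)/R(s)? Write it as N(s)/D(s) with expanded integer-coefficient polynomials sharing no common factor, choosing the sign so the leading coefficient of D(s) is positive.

Reducing step by step:

[1] cascade G3, G4 -> (s^2 - 3*s + 2)/(4*s + 4)
[2] combine G1, G2, (G3*G4) in parallel, giving the overall T(s)

Answer: (s^3 - 8*s^2 + 9*s + 6)/(4*s^2 - 4)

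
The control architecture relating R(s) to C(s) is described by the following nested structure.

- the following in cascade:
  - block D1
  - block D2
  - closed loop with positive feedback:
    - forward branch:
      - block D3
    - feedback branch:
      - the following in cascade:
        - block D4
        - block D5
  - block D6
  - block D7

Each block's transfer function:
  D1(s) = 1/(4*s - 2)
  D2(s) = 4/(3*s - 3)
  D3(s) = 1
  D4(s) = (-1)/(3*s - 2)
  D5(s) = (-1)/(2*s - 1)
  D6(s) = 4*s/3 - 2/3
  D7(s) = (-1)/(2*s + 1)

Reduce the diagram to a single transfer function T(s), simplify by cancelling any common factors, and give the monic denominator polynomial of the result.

Reducing step by step:

Step 1 - multiply D4, D5 (series) gives 1/(6*s^2 - 7*s + 2)
Step 2 - apply the feedback formula to D3, (D4*D5) gives (6*s^2 - 7*s + 2)/(6*s^2 - 7*s + 1)
Step 3 - combine D1, D2, [D3/(1-D3*(D4*D5))], D6, D7 in series gives (-24*s^2 + 28*s - 8)/(108*s^4 - 180*s^3 + 27*s^2 + 54*s - 9)
The result of step 3 is T(s) in lowest terms. Its denominator has leading coefficient 108; dividing the denominator through by 108 makes it monic.

Answer: s^4 - 5*s^3/3 + s^2/4 + s/2 - 1/12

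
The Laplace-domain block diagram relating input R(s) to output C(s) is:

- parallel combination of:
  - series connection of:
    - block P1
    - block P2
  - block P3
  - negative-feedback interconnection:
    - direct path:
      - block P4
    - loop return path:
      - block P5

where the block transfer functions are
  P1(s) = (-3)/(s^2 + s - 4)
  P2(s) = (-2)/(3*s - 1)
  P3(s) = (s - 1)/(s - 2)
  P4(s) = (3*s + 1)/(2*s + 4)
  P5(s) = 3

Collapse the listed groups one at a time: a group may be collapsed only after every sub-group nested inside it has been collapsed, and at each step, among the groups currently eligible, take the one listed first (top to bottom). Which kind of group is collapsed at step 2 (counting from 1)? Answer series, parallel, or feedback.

Step 1 - combine P1, P2 in series
Step 2 - feedback reduction of P4, P5
Step 3 - combine (P1*P2), P3, [P4/(1+P4*P5)] in parallel
So the answer for step 2 is feedback.

Final answer: feedback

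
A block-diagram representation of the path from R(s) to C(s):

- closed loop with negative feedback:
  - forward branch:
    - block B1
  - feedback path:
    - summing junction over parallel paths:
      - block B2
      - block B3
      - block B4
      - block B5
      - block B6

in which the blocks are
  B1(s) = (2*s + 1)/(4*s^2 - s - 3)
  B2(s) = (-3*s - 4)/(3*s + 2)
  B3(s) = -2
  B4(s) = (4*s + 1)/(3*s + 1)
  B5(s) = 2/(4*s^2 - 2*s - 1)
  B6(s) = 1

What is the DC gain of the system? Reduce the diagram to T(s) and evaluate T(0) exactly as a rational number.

Step 1: sum the parallel branches B2, B3, B4, B5, B6 gives (-24*s^4 - 40*s^3 + 34*s^2 + 39*s + 8)/(36*s^4 + 18*s^3 - 19*s^2 - 13*s - 2)
Step 2: feedback reduction of B1, (B2+B3+B4+B5+B6) gives (72*s^5 + 72*s^4 - 20*s^3 - 45*s^2 - 17*s - 2)/(144*s^6 - 12*s^5 - 306*s^4 - 59*s^3 + 174*s^2 + 96*s + 14)
Evaluating the step-2 result (the overall T(s)) at s = 0 gives T(0) = -2/14 = -1/7.

Answer: -1/7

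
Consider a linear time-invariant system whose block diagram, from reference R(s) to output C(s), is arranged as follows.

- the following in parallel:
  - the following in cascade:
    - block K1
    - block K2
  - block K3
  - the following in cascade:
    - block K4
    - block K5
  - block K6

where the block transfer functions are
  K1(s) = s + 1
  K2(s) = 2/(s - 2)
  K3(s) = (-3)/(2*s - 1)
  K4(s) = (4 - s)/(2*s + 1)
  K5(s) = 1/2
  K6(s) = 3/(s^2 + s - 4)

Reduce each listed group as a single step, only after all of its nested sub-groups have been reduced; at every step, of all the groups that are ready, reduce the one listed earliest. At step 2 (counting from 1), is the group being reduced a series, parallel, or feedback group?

Answer: series

Working:
1. series reduction of K1, K2
2. series reduction of K4, K5
3. reduce the parallel group (K1*K2), K3, (K4*K5), K6
The group at step 2 is a series group.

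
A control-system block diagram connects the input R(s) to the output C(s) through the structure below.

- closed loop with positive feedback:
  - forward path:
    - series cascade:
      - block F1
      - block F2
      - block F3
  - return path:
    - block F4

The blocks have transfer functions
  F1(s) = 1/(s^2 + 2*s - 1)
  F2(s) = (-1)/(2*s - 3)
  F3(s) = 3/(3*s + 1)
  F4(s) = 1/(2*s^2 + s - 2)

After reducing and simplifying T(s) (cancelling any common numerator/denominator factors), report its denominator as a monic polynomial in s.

(1) reduce the series chain F1, F2, F3 -> (-3)/(6*s^4 + 5*s^3 - 23*s^2 + s + 3)
(2) feedback reduction of (F1*F2*F3), F4 -> (-6*s^2 - 3*s + 6)/(12*s^6 + 16*s^5 - 53*s^4 - 31*s^3 + 53*s^2 + s - 3)
The result of step 2 is T(s) in lowest terms. Its denominator has leading coefficient 12; dividing the denominator through by 12 makes it monic.

Final answer: s^6 + 4*s^5/3 - 53*s^4/12 - 31*s^3/12 + 53*s^2/12 + s/12 - 1/4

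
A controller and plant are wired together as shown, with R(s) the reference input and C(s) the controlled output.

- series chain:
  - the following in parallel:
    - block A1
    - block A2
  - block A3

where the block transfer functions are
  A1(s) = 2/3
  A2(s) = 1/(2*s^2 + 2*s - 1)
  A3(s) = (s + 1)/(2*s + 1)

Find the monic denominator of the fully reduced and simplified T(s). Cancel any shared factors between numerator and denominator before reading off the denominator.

[1] reduce the parallel group A1, A2, giving (4*s^2 + 4*s + 1)/(6*s^2 + 6*s - 3)
[2] cascade (A1+A2), A3, giving (2*s^2 + 3*s + 1)/(6*s^2 + 6*s - 3)
The result of step 2 is T(s) in lowest terms. Its denominator has leading coefficient 6; dividing the denominator through by 6 makes it monic.

Therefore the answer is s^2 + s - 1/2.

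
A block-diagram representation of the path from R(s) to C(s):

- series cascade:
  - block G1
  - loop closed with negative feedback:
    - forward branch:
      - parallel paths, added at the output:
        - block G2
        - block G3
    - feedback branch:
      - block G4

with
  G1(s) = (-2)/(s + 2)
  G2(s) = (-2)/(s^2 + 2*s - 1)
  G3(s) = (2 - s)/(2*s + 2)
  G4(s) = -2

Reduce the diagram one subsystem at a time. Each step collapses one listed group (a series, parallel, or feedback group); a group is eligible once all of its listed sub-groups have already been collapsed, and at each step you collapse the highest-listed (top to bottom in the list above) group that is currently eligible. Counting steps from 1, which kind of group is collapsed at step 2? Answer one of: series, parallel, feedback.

Step 1. add G2, G3 (parallel)
Step 2. feedback reduction of (G2+G3), G4
Step 3. cascade G1, [(G2+G3)/(1+(G2+G3)*G4)]
So the answer for step 2 is feedback.

Hence the answer: feedback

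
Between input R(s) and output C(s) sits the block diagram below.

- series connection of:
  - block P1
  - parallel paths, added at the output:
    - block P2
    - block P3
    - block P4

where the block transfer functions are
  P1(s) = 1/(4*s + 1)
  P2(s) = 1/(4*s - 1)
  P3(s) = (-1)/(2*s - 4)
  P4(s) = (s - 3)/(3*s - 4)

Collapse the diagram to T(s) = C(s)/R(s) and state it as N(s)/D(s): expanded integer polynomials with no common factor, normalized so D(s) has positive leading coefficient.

[1] sum the parallel branches P2, P3, P4; result (8*s^3 - 48*s^2 + 57*s)/(24*s^3 - 86*s^2 + 84*s - 16)
[2] cascade P1, (P2+P3+P4), which is the overall transfer function T(s) = C(s)/R(s) in lowest terms

Final answer: (8*s^3 - 48*s^2 + 57*s)/(96*s^4 - 320*s^3 + 250*s^2 + 20*s - 16)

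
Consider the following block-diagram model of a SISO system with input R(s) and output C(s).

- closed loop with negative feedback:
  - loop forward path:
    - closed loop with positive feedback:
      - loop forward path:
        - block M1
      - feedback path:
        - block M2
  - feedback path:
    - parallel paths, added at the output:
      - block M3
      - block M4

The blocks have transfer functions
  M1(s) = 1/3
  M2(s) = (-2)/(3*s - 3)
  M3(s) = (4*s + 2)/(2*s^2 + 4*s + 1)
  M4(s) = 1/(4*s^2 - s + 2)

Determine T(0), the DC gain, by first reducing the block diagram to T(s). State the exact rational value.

Step 1 - collapse the loop (M1 forward, M2 return) -> (3*s - 3)/(9*s - 7)
Step 2 - combine M3, M4 in parallel -> (16*s^3 + 6*s^2 + 10*s + 5)/(8*s^4 + 14*s^3 + 4*s^2 + 7*s + 2)
Step 3 - close the feedback loop around [M1/(1-M1*M2)], (M3+M4) -> (24*s^5 + 18*s^4 - 30*s^3 + 9*s^2 - 15*s - 6)/(72*s^5 + 118*s^4 - 92*s^3 + 47*s^2 - 46*s - 29)
The step-3 result is T(s). Setting s = 0: T(0) = -6/(-29) = 6/29.

Final answer: 6/29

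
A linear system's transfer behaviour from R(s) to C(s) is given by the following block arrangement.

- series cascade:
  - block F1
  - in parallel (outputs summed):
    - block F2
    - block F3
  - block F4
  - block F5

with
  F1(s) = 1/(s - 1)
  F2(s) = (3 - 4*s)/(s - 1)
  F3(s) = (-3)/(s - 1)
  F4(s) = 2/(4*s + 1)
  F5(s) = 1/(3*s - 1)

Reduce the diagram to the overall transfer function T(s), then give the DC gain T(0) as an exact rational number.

Step 1: reduce the parallel group F2, F3; result (-4*s)/(s - 1)
Step 2: combine F1, (F2+F3), F4, F5 in series; result (-8*s)/(12*s^4 - 25*s^3 + 13*s^2 + s - 1)
DC gain: substitute s = 0 into T(s) from step 2: T(0) = 0/(-1) = 0.

Final answer: 0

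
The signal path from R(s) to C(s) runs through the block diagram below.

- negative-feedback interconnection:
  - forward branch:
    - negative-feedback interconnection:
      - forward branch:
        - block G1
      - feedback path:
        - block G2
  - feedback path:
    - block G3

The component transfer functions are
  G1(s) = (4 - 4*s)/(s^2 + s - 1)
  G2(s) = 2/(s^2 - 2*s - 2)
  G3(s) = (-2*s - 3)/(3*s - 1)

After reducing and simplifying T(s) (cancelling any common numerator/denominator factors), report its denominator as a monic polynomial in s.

Step 1: close the feedback loop around G1, G2; result (-4*s^3 + 12*s^2 - 8)/(s^4 - s^3 - 5*s^2 - 8*s + 10)
Step 2: collapse the loop ([G1/(1+G1*G2)] forward, G3 return); result (-12*s^4 + 40*s^3 - 12*s^2 - 24*s + 8)/(3*s^5 + 4*s^4 - 26*s^3 - 55*s^2 + 54*s + 14)
T(s) is the step-2 result (common factors already cancelled). Leading coefficient of the denominator: 3. Divide through by 3 for the monic polynomial.

Final answer: s^5 + 4*s^4/3 - 26*s^3/3 - 55*s^2/3 + 18*s + 14/3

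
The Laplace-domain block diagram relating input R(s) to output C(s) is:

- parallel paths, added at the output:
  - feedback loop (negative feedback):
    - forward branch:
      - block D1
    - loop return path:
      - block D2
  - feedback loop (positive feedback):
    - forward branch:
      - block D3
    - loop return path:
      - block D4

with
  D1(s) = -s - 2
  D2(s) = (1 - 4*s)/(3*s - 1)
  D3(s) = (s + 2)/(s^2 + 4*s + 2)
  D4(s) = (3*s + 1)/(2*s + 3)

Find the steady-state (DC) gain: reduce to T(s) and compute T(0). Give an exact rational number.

[1] reduce the feedback loop with forward D1 and return D2 -> (-3*s^2 - 5*s + 2)/(4*s^2 + 10*s - 3)
[2] reduce the feedback loop with forward D3 and return D4 -> (2*s^2 + 7*s + 6)/(2*s^3 + 8*s^2 + 9*s + 4)
[3] parallel reduction of [D1/(1+D1*D2)], [D3/(1-D3*D4)] -> (-6*s^5 - 26*s^4 - 15*s^3 + 47*s^2 + 37*s - 10)/(8*s^5 + 52*s^4 + 110*s^3 + 82*s^2 + 13*s - 12)
The step-3 result is T(s). Setting s = 0: T(0) = -10/(-12) = 5/6.

Answer: 5/6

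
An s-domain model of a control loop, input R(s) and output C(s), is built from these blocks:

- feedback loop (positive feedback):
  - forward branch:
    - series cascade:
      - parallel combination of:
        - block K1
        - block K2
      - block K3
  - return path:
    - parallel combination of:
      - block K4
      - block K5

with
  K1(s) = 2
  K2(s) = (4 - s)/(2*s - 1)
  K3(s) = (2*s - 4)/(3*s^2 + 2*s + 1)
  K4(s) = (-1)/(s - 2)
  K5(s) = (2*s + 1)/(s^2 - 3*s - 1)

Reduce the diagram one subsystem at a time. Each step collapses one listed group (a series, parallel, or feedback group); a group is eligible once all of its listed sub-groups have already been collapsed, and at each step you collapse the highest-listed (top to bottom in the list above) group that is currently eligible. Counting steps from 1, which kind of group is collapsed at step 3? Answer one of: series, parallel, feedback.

The answer is parallel.

Reasoning:
[1] add K1, K2 (parallel)
[2] series reduction of (K1+K2), K3
[3] sum the parallel branches K4, K5
[4] reduce the feedback loop with forward ((K1+K2)*K3) and return (K4+K5)
Step 3: parallel.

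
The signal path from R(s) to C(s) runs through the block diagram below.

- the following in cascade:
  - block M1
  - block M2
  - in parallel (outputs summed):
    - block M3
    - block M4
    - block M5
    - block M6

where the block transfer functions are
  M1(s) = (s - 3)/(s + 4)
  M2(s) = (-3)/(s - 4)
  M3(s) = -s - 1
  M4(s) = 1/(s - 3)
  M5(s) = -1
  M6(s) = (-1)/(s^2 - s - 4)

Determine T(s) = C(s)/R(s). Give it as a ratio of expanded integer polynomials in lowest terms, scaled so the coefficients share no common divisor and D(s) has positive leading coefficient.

[1] add M3, M4, M5, M6 (parallel) = (-s^4 + 2*s^3 + 10*s^2 - 12*s - 25)/(s^3 - 4*s^2 - s + 12)
[2] cascade M1, M2, (M3+M4+M5+M6): this yields T(s), and no further normalization is needed

Hence the answer: (3*s^4 - 6*s^3 - 30*s^2 + 36*s + 75)/(s^4 - s^3 - 20*s^2 + 16*s + 64)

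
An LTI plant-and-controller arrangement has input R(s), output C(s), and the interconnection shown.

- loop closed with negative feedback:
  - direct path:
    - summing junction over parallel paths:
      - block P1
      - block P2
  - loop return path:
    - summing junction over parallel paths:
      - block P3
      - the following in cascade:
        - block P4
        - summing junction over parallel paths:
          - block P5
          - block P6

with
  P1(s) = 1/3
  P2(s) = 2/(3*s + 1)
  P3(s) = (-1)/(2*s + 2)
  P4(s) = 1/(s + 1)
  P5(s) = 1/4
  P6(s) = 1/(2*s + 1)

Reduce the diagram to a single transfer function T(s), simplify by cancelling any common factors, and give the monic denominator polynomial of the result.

Step 1 - parallel reduction of P1, P2; result (3*s + 7)/(9*s + 3)
Step 2 - sum the parallel branches P5, P6; result (2*s + 5)/(8*s + 4)
Step 3 - multiply P4, (P5+P6) (series); result (2*s + 5)/(8*s^2 + 12*s + 4)
Step 4 - reduce the parallel group P3, (P4*(P5+P6)); result (3 - 2*s)/(8*s^2 + 12*s + 4)
Step 5 - feedback reduction of (P1+P2), (P3+(P4*(P5+P6))); result (24*s^3 + 92*s^2 + 96*s + 28)/(72*s^3 + 126*s^2 + 67*s + 33)
No further cancellation is possible in the step-5 result, so that is T(s). Its denominator becomes monic after dividing by the leading coefficient 72.

Final answer: s^3 + 7*s^2/4 + 67*s/72 + 11/24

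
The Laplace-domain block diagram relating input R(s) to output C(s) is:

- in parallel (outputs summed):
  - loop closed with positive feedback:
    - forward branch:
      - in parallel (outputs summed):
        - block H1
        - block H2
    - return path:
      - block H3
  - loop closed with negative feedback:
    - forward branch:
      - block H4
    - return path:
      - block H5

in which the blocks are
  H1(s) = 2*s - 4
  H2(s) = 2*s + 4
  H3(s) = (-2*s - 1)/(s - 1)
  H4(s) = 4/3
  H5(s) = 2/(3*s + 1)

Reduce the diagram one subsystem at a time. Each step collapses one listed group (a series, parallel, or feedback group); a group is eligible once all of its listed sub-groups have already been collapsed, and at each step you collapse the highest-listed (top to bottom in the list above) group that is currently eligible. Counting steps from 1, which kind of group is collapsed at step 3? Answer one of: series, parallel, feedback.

The answer is feedback.

Reasoning:
1. add H1, H2 (parallel)
2. reduce the feedback loop with forward (H1+H2) and return H3
3. close the feedback loop around H4, H5
4. combine [(H1+H2)/(1-(H1+H2)*H3)], [H4/(1+H4*H5)] in parallel
The group at step 3 is a feedback group.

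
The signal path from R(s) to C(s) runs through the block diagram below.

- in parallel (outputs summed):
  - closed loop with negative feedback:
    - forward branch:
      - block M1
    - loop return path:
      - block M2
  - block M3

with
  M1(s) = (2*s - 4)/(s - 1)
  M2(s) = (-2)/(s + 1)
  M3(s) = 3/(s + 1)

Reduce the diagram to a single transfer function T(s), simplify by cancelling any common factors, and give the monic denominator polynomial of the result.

First reduce the diagram to T(s).

[1] collapse the loop (M1 forward, M2 return) = (2*s^2 - 2*s - 4)/(s^2 - 4*s + 7)
[2] reduce the parallel group [M1/(1+M1*M2)], M3 = (2*s^3 + 3*s^2 - 18*s + 17)/(s^3 - 3*s^2 + 3*s + 7)
No further cancellation is possible in the step-2 result, so that is T(s). Its denominator is already monic.

Answer: s^3 - 3*s^2 + 3*s + 7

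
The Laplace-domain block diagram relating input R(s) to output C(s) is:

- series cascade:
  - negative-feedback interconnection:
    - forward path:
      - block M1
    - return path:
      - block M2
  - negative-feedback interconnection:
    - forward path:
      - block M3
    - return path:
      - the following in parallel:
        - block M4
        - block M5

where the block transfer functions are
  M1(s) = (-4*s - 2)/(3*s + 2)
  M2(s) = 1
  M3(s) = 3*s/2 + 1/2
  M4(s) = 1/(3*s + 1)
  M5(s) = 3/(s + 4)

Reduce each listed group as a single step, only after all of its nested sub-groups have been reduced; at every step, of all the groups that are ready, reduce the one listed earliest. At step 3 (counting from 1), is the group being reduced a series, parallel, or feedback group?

Answer: feedback

Working:
Step 1: close the feedback loop around M1, M2
Step 2: reduce the parallel group M4, M5
Step 3: apply the feedback formula to M3, (M4+M5)
Step 4: cascade [M1/(1+M1*M2)], [M3/(1+M3*(M4+M5))]
Step 3 collapses a feedback group.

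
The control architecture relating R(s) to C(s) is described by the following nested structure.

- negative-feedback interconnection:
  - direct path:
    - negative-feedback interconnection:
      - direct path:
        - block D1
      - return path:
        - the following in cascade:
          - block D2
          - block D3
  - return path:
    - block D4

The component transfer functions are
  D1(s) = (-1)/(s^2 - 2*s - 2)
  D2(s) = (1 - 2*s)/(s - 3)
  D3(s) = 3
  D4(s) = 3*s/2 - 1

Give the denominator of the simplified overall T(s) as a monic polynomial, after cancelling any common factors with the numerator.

Step 1: multiply D2, D3 (series) gives (3 - 6*s)/(s - 3)
Step 2: collapse the loop (D1 forward, (D2*D3) return) gives (3 - s)/(s^3 - 5*s^2 + 10*s + 3)
Step 3: apply the feedback formula to [D1/(1+D1*(D2*D3))], D4 gives (6 - 2*s)/(2*s^3 - 13*s^2 + 31*s)
No further cancellation is possible in the step-3 result, so that is T(s). Its denominator becomes monic after dividing by the leading coefficient 2.

Answer: s^3 - 13*s^2/2 + 31*s/2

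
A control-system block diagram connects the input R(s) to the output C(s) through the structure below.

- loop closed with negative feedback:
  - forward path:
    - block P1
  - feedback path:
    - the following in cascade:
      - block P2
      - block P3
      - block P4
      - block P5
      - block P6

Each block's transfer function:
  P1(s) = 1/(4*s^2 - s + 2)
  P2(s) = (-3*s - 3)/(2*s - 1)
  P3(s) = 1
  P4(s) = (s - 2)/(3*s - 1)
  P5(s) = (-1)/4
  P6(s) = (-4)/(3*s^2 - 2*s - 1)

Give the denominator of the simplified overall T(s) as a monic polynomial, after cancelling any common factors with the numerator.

First reduce the diagram to T(s).

Step 1. combine P2, P3, P4, P5, P6 in series, giving (-3*s^2 + 3*s + 6)/(18*s^4 - 27*s^3 + 7*s^2 + 3*s - 1)
Step 2. apply the feedback formula to P1, (P2*P3*P4*P5*P6), giving (18*s^4 - 27*s^3 + 7*s^2 + 3*s - 1)/(72*s^6 - 126*s^5 + 91*s^4 - 49*s^3 + 4*s^2 + 10*s + 4)
The result of step 2 is T(s) in lowest terms. Its denominator has leading coefficient 72; dividing the denominator through by 72 makes it monic.

Answer: s^6 - 7*s^5/4 + 91*s^4/72 - 49*s^3/72 + s^2/18 + 5*s/36 + 1/18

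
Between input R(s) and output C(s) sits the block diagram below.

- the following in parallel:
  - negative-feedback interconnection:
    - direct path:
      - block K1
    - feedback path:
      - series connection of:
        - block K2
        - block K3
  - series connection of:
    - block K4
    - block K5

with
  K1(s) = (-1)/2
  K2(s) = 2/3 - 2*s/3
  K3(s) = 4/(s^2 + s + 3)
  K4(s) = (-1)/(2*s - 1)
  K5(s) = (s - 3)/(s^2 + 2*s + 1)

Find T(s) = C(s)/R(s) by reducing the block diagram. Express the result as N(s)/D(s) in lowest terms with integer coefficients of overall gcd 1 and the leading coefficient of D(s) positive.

Reducing step by step:

Step 1. cascade K2, K3 -> (8 - 8*s)/(3*s^2 + 3*s + 9)
Step 2. close the feedback loop around K1, (K2*K3) -> (-3*s^2 - 3*s - 9)/(6*s^2 + 14*s + 10)
Step 3. multiply K4, K5 (series) -> (3 - s)/(2*s^3 + 3*s^2 - 1)
Step 4. reduce the parallel group [K1/(1+K1*(K2*K3))], (K4*K5) - this is the overall T(s), already in the required normalized form

Answer: (-6*s^5 - 15*s^4 - 33*s^3 - 20*s^2 + 35*s + 39)/(12*s^5 + 46*s^4 + 62*s^3 + 24*s^2 - 14*s - 10)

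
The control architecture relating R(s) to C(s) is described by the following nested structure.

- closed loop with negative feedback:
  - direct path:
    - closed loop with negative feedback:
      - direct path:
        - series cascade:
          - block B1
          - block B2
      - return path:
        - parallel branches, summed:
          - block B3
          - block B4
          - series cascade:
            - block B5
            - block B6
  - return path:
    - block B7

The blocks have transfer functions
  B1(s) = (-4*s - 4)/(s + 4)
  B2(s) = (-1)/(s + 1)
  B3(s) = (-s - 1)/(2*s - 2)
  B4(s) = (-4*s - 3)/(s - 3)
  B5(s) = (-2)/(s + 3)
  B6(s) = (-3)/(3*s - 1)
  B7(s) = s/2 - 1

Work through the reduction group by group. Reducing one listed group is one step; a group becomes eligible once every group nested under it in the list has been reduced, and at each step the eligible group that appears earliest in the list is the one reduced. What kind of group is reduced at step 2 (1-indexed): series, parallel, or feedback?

The answer is series.

Reasoning:
(1) series reduction of B1, B2
(2) combine B5, B6 in series
(3) parallel reduction of B3, B4, (B5*B6)
(4) apply the feedback formula to (B1*B2), (B3+B4+(B5*B6))
(5) close the feedback loop around [(B1*B2)/(1+(B1*B2)*(B3+B4+(B5*B6)))], B7
So the answer for step 2 is series.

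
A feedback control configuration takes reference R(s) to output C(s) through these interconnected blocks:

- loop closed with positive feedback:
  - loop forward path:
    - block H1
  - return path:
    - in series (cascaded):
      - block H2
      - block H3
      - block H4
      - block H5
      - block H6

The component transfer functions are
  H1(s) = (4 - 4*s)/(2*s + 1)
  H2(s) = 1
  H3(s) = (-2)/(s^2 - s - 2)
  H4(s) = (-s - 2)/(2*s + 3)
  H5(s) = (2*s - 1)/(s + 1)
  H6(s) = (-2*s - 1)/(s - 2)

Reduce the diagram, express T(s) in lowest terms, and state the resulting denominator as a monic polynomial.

Answer: s^6 - 57*s^4/4 - 23*s^3/2 + 111*s^2/4 + 13*s - 1

Working:
Step 1: combine H2, H3, H4, H5, H6 in series, giving (-8*s^3 - 16*s^2 + 2*s + 4)/(2*s^5 - s^4 - 12*s^3 - s^2 + 20*s + 12)
Step 2: feedback reduction of H1, (H2*H3*H4*H5*H6), giving (-8*s^6 + 12*s^5 + 44*s^4 - 44*s^3 - 84*s^2 + 32*s + 48)/(4*s^6 - 57*s^4 - 46*s^3 + 111*s^2 + 52*s - 4)
That last expression is T(s), already simplified. Scaling its denominator by 1/4 (the reciprocal of the leading coefficient) yields the monic denominator.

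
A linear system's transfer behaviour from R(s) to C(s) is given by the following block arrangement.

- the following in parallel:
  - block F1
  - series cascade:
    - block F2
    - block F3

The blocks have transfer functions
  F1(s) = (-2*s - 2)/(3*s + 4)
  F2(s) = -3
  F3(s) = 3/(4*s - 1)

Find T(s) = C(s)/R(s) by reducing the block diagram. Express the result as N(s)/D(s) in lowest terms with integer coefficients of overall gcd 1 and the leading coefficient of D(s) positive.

1. combine F2, F3 in series gives (-9)/(4*s - 1)
2. combine F1, (F2*F3) in parallel, giving the overall T(s)

Therefore the answer is (-8*s^2 - 33*s - 34)/(12*s^2 + 13*s - 4).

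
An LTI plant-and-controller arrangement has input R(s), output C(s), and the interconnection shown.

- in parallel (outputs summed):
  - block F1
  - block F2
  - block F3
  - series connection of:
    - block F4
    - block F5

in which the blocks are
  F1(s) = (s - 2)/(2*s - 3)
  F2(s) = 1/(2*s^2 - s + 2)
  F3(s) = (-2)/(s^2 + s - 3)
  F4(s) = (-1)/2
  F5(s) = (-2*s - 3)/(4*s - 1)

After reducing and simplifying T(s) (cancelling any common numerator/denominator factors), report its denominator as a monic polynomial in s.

Reducing step by step:

(1) series reduction of F4, F5: (2*s + 3)/(8*s - 2)
(2) add F1, F2, F3, (F4*F5) (parallel): (24*s^6 - 24*s^5 - 136*s^4 + 277*s^3 - 351*s^2 + 297*s - 12)/(32*s^6 - 40*s^5 - 96*s^4 + 226*s^3 - 266*s^2 + 198*s - 36)
The result of step 2 is T(s) in lowest terms. Its denominator has leading coefficient 32; dividing the denominator through by 32 makes it monic.

Answer: s^6 - 5*s^5/4 - 3*s^4 + 113*s^3/16 - 133*s^2/16 + 99*s/16 - 9/8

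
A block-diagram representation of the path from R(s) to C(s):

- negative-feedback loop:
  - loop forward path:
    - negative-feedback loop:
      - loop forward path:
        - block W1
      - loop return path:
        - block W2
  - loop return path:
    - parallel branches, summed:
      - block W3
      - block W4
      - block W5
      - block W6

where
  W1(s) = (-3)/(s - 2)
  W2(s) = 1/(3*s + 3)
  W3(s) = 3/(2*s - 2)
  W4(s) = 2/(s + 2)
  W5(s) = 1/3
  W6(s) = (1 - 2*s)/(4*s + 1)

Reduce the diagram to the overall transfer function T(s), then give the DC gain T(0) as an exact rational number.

(1) collapse the loop (W1 forward, W2 return) gives (-3*s - 3)/(s^2 - s - 3)
(2) sum the parallel branches W3, W4, W5, W6 gives (-4*s^3 + 88*s^2 + 61*s - 10)/(24*s^3 + 30*s^2 - 42*s - 12)
(3) collapse the loop ([W1/(1+W1*W2)] forward, (W3+W4+W5+W6) return) gives (-24*s^4 - 54*s^3 + 12*s^2 + 54*s + 12)/(8*s^5 + 6*s^4 - 132*s^3 - 169*s^2 - 5*s + 22)
The step-3 result is T(s). Setting s = 0: T(0) = 12/22 = 6/11.

Final answer: 6/11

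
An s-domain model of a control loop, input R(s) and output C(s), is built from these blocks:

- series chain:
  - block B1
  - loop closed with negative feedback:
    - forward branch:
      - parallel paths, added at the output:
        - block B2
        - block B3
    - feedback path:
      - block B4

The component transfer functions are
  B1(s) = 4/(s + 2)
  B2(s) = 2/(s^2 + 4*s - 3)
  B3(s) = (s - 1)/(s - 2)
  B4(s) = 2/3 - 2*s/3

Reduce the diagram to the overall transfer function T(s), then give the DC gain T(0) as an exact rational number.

(1) combine B2, B3 in parallel = (s^3 + 3*s^2 - 5*s - 1)/(s^3 + 2*s^2 - 11*s + 6)
(2) feedback reduction of (B2+B3), B4 = (-3*s^3 - 9*s^2 + 15*s + 3)/(2*s^4 + s^3 - 22*s^2 + 41*s - 16)
(3) series reduction of B1, [(B2+B3)/(1+(B2+B3)*B4)] = (-12*s^3 - 36*s^2 + 60*s + 12)/(2*s^5 + 5*s^4 - 20*s^3 - 3*s^2 + 66*s - 32)
DC gain: substitute s = 0 into T(s) from step 3: T(0) = 12/(-32) = -3/8.

Therefore the answer is -3/8.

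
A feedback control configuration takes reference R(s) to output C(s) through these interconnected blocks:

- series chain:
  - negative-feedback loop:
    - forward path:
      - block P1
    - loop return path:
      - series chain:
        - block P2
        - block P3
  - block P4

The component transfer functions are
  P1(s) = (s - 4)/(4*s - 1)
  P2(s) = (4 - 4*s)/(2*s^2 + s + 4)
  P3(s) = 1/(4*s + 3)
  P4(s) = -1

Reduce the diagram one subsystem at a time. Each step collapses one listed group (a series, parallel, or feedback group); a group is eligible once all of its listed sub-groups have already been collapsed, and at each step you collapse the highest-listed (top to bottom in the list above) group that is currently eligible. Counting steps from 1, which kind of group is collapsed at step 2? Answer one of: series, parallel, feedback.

Reducing step by step:

1. reduce the series chain P2, P3
2. reduce the feedback loop with forward P1 and return (P2*P3)
3. combine [P1/(1+P1*(P2*P3))], P4 in series
At step 2 the group reduced is feedback.

Answer: feedback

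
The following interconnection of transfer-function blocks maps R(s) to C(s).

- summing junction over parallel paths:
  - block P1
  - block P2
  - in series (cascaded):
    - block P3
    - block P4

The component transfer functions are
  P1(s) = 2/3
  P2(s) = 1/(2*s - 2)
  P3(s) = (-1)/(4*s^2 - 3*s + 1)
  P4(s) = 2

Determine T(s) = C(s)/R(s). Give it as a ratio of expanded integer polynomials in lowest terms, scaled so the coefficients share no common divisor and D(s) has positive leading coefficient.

Reducing step by step:

1. series reduction of P3, P4 -> (-2)/(4*s^2 - 3*s + 1)
2. combine P1, P2, (P3*P4) in parallel - this is the overall T(s), already in the required normalized form

Answer: (16*s^3 - 16*s^2 - 5*s + 11)/(24*s^3 - 42*s^2 + 24*s - 6)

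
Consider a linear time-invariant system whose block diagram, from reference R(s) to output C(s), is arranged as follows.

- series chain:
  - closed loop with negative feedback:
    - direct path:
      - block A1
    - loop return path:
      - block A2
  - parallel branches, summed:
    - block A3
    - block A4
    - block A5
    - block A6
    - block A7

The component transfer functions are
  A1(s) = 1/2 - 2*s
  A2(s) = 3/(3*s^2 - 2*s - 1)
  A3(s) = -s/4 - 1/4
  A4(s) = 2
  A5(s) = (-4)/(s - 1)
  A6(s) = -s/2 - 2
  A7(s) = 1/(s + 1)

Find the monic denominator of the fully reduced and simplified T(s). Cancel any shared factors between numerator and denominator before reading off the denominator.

Answer: s^3 - 5*s^2/3 - 5*s/2 + 1/6

Working:
Step 1 - reduce the feedback loop with forward A1 and return A2 = (-12*s^3 + 11*s^2 + 2*s - 1)/(6*s^2 - 16*s + 1)
Step 2 - add A3, A4, A5, A6, A7 (parallel) = (-3*s^3 - s^2 - 9*s - 19)/(4*s^2 - 4)
Step 3 - multiply [A1/(1+A1*A2)], (A3+A4+A5+A6+A7) (series) = (36*s^5 + 15*s^4 + 106*s^3 + 236*s^2 + 10*s - 19)/(24*s^3 - 40*s^2 - 60*s + 4)
No further cancellation is possible in the step-3 result, so that is T(s). Its denominator becomes monic after dividing by the leading coefficient 24.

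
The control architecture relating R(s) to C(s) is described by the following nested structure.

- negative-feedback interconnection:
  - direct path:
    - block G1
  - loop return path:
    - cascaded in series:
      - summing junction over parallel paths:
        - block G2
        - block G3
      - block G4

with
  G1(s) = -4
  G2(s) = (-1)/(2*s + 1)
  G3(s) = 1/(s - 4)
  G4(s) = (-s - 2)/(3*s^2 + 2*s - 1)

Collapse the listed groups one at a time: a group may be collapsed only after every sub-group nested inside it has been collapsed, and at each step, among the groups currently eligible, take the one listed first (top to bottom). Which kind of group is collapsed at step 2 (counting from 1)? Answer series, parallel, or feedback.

The answer is series.

Reasoning:
Step 1: parallel reduction of G2, G3
Step 2: cascade (G2+G3), G4
Step 3: collapse the loop (G1 forward, ((G2+G3)*G4) return)
So the answer for step 2 is series.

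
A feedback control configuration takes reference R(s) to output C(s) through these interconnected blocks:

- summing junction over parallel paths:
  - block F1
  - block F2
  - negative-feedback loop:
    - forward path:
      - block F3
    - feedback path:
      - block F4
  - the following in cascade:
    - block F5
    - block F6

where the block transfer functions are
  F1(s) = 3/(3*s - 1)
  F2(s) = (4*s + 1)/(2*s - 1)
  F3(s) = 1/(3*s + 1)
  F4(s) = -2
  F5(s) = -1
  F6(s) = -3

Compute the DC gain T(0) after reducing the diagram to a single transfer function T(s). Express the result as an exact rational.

Reducing step by step:

(1) close the feedback loop around F3, F4: 1/(3*s - 1)
(2) cascade F5, F6: 3
(3) combine F1, F2, [F3/(1+F3*F4)], (F5*F6) in parallel: (30*s^2 - 8*s - 2)/(6*s^2 - 5*s + 1)
DC gain: substitute s = 0 into T(s) from step 3: T(0) = -2/1 = -2.

Answer: -2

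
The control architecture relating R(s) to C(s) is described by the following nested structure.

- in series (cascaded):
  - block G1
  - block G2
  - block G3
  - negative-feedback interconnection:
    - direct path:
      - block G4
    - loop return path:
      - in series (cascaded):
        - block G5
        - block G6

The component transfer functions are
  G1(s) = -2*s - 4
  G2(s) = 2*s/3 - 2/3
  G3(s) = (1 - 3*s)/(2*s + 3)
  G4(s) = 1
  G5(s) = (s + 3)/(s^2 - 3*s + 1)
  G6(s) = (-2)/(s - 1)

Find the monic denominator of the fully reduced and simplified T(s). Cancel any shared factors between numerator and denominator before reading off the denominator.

Step 1. reduce the series chain G5, G6 = (-2*s - 6)/(s^3 - 4*s^2 + 4*s - 1)
Step 2. feedback reduction of G4, (G5*G6) = (s^3 - 4*s^2 + 4*s - 1)/(s^3 - 4*s^2 + 2*s - 7)
Step 3. series reduction of G1, G2, G3, [G4/(1+G4*(G5*G6))] = (12*s^6 - 40*s^5 - 12*s^4 + 140*s^3 - 152*s^2 + 60*s - 8)/(6*s^4 - 15*s^3 - 24*s^2 - 24*s - 63)
T(s) is the step-3 result (common factors already cancelled). Leading coefficient of the denominator: 6. Divide through by 6 for the monic polynomial.

Answer: s^4 - 5*s^3/2 - 4*s^2 - 4*s - 21/2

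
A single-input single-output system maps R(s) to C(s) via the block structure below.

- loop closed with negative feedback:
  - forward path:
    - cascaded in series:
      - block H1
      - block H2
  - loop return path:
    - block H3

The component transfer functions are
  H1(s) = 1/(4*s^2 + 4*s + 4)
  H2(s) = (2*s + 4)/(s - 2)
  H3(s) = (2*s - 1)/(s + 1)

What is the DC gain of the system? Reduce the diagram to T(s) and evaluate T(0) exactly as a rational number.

Step 1 - combine H1, H2 in series -> (s + 2)/(2*s^3 - 2*s^2 - 2*s - 4)
Step 2 - feedback reduction of (H1*H2), H3 -> (s^2 + 3*s + 2)/(2*s^4 - 2*s^2 - 3*s - 6)
Step 2 gives the overall T(s). Then T(0) = 2/(-6) = -1/3.

Answer: -1/3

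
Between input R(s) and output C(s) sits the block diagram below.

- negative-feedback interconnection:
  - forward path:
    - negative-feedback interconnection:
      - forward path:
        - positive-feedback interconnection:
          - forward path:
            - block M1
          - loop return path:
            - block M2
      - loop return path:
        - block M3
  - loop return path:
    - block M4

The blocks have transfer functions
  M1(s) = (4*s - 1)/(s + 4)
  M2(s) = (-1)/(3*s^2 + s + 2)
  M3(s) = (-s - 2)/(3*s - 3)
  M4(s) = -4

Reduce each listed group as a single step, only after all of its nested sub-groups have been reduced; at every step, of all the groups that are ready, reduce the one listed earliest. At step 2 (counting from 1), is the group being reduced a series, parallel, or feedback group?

The answer is feedback.

Reasoning:
(1) feedback reduction of M1, M2
(2) reduce the feedback loop with forward [M1/(1-M1*M2)] and return M3
(3) reduce the feedback loop with forward [[M1/(1-M1*M2)]/(1+[M1/(1-M1*M2)]*M3)] and return M4
Step 2: feedback.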